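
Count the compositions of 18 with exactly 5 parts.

2380

A composition of 18 into 5 positive parts is chosen by placing 4 dividers among the 17 gaps between 18 units: C(17,4) = 2380.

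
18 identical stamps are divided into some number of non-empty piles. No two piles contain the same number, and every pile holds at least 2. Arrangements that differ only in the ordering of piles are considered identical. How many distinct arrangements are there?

25

The partitions of 18 that satisfy the conditions:
18
2, 16
3, 15
4, 14
5, 13
2, 3, 13
6, 12
2, 4, 12
7, 11
2, 5, 11
3, 4, 11
8, 10
2, 6, 10
3, 5, 10
2, 7, 9
3, 6, 9
4, 5, 9
2, 3, 4, 9
3, 7, 8
4, 6, 8
2, 3, 5, 8
5, 6, 7
2, 3, 6, 7
2, 4, 5, 7
3, 4, 5, 6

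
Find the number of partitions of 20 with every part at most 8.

There are 434 such partitions.

434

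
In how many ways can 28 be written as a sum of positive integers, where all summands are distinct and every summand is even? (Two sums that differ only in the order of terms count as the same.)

22

Listing the qualifying partitions of 28:
28
26+2
24+4
22+6
22+4+2
20+8
20+6+2
18+10
18+8+2
18+6+4
16+12
16+10+2
16+8+4
16+6+4+2
14+12+2
14+10+4
14+8+6
14+8+4+2
12+10+6
12+10+4+2
12+8+6+2
10+8+6+4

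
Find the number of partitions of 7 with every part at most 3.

They are:
3+3+1
3+2+2
3+2+1+1
3+1+1+1+1
2+2+2+1
2+2+1+1+1
2+1+1+1+1+1
1+1+1+1+1+1+1

8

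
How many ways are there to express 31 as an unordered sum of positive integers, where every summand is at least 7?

A partial list (first 12 by largest part):
31
24, 7
23, 8
22, 9
21, 10
20, 11
19, 12
18, 13
17, 14
17, 7, 7
16, 15
16, 8, 7
…and 15 more, for 27 total.

27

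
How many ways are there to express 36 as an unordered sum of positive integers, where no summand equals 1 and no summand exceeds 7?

Counting exhaustively, 472 partitions satisfy the conditions.

472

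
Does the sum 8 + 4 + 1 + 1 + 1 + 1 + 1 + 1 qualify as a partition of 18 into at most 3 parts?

The parts sum to 18, and the condition 'there are at most 3 summands' is violated.

No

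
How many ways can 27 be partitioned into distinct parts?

192

Systematic enumeration (by largest part, then next-largest, …) yields 192.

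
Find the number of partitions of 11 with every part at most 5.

There are too many to list fully; the first 12 (by largest part) are:
5+5+1
5+4+2
5+4+1+1
5+3+3
5+3+2+1
5+3+1+1+1
5+2+2+2
5+2+2+1+1
5+2+1+1+1+1
5+1+1+1+1+1+1
4+4+3
4+4+2+1
…and 25 more, for 37 total.

37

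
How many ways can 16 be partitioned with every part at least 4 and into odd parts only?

The partitions of 16 that satisfy the conditions:
11 + 5
9 + 7

2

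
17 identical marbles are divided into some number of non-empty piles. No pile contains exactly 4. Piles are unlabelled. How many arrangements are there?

196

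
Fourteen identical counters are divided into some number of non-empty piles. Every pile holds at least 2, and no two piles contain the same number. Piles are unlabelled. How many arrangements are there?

Listing the qualifying partitions of 14:
14
12,2
11,3
10,4
9,5
9,3,2
8,6
8,4,2
7,5,2
7,4,3
6,5,3
5,4,3,2

12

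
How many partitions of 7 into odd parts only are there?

Enumerating:
7
5,1,1
3,3,1
3,1,1,1,1
1,1,1,1,1,1,1
Counting gives 5.

5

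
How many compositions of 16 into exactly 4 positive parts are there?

455

A composition of 16 into 4 positive parts is chosen by placing 3 dividers among the 15 gaps between 16 units: C(15,3) = 455.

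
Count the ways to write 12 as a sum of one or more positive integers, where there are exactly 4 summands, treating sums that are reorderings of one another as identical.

They are:
9 + 1 + 1 + 1
8 + 2 + 1 + 1
7 + 3 + 1 + 1
7 + 2 + 2 + 1
6 + 4 + 1 + 1
6 + 3 + 2 + 1
6 + 2 + 2 + 2
5 + 5 + 1 + 1
5 + 4 + 2 + 1
5 + 3 + 3 + 1
5 + 3 + 2 + 2
4 + 4 + 3 + 1
4 + 4 + 2 + 2
4 + 3 + 3 + 2
3 + 3 + 3 + 3

15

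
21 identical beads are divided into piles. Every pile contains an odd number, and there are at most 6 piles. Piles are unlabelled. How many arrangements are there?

There are too many to list fully; the first 12 (by largest part) are:
21
19, 1, 1
17, 3, 1
17, 1, 1, 1, 1
15, 5, 1
15, 3, 3
15, 3, 1, 1, 1
13, 7, 1
13, 5, 3
13, 5, 1, 1, 1
13, 3, 3, 1, 1
11, 9, 1
…and 19 more, for 31 total.

31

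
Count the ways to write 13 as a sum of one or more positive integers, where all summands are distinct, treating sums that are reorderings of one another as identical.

Enumerating:
13
12 + 1
11 + 2
10 + 3
10 + 2 + 1
9 + 4
9 + 3 + 1
8 + 5
8 + 4 + 1
8 + 3 + 2
7 + 6
7 + 5 + 1
7 + 4 + 2
7 + 3 + 2 + 1
6 + 5 + 2
6 + 4 + 3
6 + 4 + 2 + 1
5 + 4 + 3 + 1

18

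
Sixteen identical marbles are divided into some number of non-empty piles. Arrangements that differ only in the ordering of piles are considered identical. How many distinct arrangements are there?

A full systematic count gives 231.

231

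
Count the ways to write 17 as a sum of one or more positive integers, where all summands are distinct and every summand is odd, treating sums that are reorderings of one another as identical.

5

Enumerating:
17
13, 3, 1
11, 5, 1
9, 7, 1
9, 5, 3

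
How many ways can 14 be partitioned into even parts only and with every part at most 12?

14

The partitions of 14 that satisfy the conditions:
12 + 2
10 + 4
10 + 2 + 2
8 + 6
8 + 4 + 2
8 + 2 + 2 + 2
6 + 6 + 2
6 + 4 + 4
6 + 4 + 2 + 2
6 + 2 + 2 + 2 + 2
4 + 4 + 4 + 2
4 + 4 + 2 + 2 + 2
4 + 2 + 2 + 2 + 2 + 2
2 + 2 + 2 + 2 + 2 + 2 + 2
Counting gives 14.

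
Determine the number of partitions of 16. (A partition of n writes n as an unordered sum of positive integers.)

231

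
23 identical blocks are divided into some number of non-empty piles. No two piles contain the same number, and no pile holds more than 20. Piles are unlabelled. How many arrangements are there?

101

Systematic enumeration (by largest part, then next-largest, …) yields 101.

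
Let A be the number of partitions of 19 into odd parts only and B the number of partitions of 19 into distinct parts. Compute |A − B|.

0

Partitions of 19 into odd parts only: 54.
Partitions of 19 into distinct parts: 54.
|54 − 54| = 0.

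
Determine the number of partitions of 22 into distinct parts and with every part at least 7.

5

Enumerating:
22
15 + 7
14 + 8
13 + 9
12 + 10
That's 5 in total.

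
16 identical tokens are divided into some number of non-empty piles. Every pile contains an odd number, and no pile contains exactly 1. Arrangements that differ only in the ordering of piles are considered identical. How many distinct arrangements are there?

They are:
13+3
11+5
9+7
7+3+3+3
5+5+3+3

5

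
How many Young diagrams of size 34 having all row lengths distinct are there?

There are 512 such partitions.

512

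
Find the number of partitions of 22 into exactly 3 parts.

40

There are too many to list fully; the first 12 (by largest part) are:
20+1+1
19+2+1
18+3+1
18+2+2
17+4+1
17+3+2
16+5+1
16+4+2
16+3+3
15+6+1
15+5+2
15+4+3
…and 28 more, for 40 total.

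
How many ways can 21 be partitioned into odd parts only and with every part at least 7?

2

Enumerating:
21
7, 7, 7
Counting gives 2.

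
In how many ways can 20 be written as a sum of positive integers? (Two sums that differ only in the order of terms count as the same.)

Systematic enumeration (by largest part, then next-largest, …) yields 627.

627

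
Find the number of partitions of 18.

385

Enumerating by decreasing first part gives 385 partitions in all.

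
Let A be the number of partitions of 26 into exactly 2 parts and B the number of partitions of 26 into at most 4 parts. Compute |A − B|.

193

Partitions of 26 into exactly 2 parts: 13.
Partitions of 26 into at most 4 parts: 206.
|13 − 206| = 193.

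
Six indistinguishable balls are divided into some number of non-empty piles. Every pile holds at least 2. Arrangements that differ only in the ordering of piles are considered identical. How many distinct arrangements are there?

Listing the qualifying partitions of 6:
6
4,2
3,3
2,2,2
That's 4 in total.

4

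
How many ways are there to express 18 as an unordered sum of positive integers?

There are 385 such partitions.

385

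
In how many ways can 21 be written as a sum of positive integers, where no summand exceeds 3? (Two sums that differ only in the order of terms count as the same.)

48

There are too many to list fully; the first 12 (by largest part) are:
3+3+3+3+3+3+3
3+3+3+3+3+3+2+1
3+3+3+3+3+3+1+1+1
3+3+3+3+3+2+2+2
3+3+3+3+3+2+2+1+1
3+3+3+3+3+2+1+1+1+1
3+3+3+3+3+1+1+1+1+1+1
3+3+3+3+2+2+2+2+1
3+3+3+3+2+2+2+1+1+1
3+3+3+3+2+2+1+1+1+1+1
3+3+3+3+2+1+1+1+1+1+1+1
3+3+3+3+1+1+1+1+1+1+1+1+1
…and 36 more, for 48 total.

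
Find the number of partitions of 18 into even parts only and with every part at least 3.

They are:
18
14+4
12+6
10+8
10+4+4
8+6+4
6+6+6
6+4+4+4
That's 8 in total.

8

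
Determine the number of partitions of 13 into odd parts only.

18

Enumerating:
13
1,1,11
1,3,9
1,1,1,1,9
1,5,7
3,3,7
1,1,1,3,7
1,1,1,1,1,1,7
3,5,5
1,1,1,5,5
1,1,3,3,5
1,1,1,1,1,3,5
1,1,1,1,1,1,1,1,5
1,3,3,3,3
1,1,1,1,3,3,3
1,1,1,1,1,1,1,3,3
1,1,1,1,1,1,1,1,1,1,3
1,1,1,1,1,1,1,1,1,1,1,1,1
Counting gives 18.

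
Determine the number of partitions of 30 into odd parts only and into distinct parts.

18

Listing the qualifying partitions of 30:
29 + 1
27 + 3
25 + 5
23 + 7
21 + 9
21 + 5 + 3 + 1
19 + 11
19 + 7 + 3 + 1
17 + 13
17 + 9 + 3 + 1
17 + 7 + 5 + 1
15 + 11 + 3 + 1
15 + 9 + 5 + 1
15 + 7 + 5 + 3
13 + 11 + 5 + 1
13 + 9 + 7 + 1
13 + 9 + 5 + 3
11 + 9 + 7 + 3
Counting gives 18.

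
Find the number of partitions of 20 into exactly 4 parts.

64

There are too many to list fully; the first 12 (by largest part) are:
1 + 1 + 1 + 17
1 + 1 + 2 + 16
1 + 1 + 3 + 15
1 + 2 + 2 + 15
1 + 1 + 4 + 14
1 + 2 + 3 + 14
2 + 2 + 2 + 14
1 + 1 + 5 + 13
1 + 2 + 4 + 13
1 + 3 + 3 + 13
2 + 2 + 3 + 13
1 + 1 + 6 + 12
…and 52 more, for 64 total.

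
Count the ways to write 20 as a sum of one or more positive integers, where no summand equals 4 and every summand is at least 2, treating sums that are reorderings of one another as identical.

Enumerating by decreasing first part gives 82 partitions in all.

82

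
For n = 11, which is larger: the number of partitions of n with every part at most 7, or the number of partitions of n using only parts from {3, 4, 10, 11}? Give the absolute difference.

Partitions of 11 with every part at most 7: 49.
Partitions of 11 using only parts from {3, 4, 10, 11}: 2.
|49 − 2| = 47.

47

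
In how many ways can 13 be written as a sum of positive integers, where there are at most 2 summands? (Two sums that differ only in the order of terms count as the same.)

7

Enumerating:
13
12+1
11+2
10+3
9+4
8+5
7+6
Counting gives 7.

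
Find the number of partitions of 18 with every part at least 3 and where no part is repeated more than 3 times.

31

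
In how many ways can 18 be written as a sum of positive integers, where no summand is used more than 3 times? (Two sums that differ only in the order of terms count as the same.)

208

Counting exhaustively, 208 partitions satisfy the conditions.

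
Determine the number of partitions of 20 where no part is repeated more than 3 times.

320

There are 320 such partitions.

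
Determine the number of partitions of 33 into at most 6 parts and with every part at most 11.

480

Systematic enumeration (by largest part, then next-largest, …) yields 480.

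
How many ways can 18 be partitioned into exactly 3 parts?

There are too many to list fully; the first 12 (by largest part) are:
16, 1, 1
15, 2, 1
14, 3, 1
14, 2, 2
13, 4, 1
13, 3, 2
12, 5, 1
12, 4, 2
12, 3, 3
11, 6, 1
11, 5, 2
11, 4, 3
…and 15 more, for 27 total.

27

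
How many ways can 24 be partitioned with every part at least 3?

A full systematic count gives 110.

110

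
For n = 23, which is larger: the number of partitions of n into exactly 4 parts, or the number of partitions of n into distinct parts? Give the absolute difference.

Partitions of 23 into exactly 4 parts: 94.
Partitions of 23 into distinct parts: 104.
|94 − 104| = 10.

10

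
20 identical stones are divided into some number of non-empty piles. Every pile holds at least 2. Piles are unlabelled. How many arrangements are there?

Counting exhaustively, 137 partitions satisfy the conditions.

137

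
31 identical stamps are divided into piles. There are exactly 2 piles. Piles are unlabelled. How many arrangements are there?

15

Enumerating:
30 + 1
29 + 2
28 + 3
27 + 4
26 + 5
25 + 6
24 + 7
23 + 8
22 + 9
21 + 10
20 + 11
19 + 12
18 + 13
17 + 14
16 + 15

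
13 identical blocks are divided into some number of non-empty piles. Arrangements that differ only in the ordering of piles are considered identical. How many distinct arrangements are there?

Systematic enumeration (by largest part, then next-largest, …) yields 101.

101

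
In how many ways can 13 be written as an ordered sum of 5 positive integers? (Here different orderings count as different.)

495

Place 4 bars in the 12 internal gaps of a row of 13 dots: C(12,4) = 495.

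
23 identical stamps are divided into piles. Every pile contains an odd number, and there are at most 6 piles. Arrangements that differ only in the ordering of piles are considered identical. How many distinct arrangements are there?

38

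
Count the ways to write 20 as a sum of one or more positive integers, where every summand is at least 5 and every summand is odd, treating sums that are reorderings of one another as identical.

The partitions of 20 that satisfy the conditions:
15+5
13+7
11+9
5+5+5+5

4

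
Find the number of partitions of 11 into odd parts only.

12

They are:
11
9,1,1
7,3,1
7,1,1,1,1
5,5,1
5,3,3
5,3,1,1,1
5,1,1,1,1,1,1
3,3,3,1,1
3,3,1,1,1,1,1
3,1,1,1,1,1,1,1,1
1,1,1,1,1,1,1,1,1,1,1
Counting gives 12.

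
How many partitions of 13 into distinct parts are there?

18

They are:
13
12,1
11,2
10,3
10,2,1
9,4
9,3,1
8,5
8,4,1
8,3,2
7,6
7,5,1
7,4,2
7,3,2,1
6,5,2
6,4,3
6,4,2,1
5,4,3,1
Counting gives 18.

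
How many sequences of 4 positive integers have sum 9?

By stars and bars with positive parts, the count is C(8,3) = 56.

56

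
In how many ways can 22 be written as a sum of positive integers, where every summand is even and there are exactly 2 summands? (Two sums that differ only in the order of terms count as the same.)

The partitions of 22 that satisfy the conditions:
20 + 2
18 + 4
16 + 6
14 + 8
12 + 10
That's 5 in total.

5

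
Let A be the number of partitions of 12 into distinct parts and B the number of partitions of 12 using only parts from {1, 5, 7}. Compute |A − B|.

Partitions of 12 into distinct parts: 15.
Partitions of 12 using only parts from {1, 5, 7}: 5.
|15 − 5| = 10.

10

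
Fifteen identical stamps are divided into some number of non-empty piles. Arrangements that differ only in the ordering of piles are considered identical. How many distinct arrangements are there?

176

Enumerating by decreasing first part gives 176 partitions in all.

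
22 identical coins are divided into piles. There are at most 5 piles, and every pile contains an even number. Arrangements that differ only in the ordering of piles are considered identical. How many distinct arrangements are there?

37

A partial list (first 12 by largest part):
22
20, 2
18, 4
18, 2, 2
16, 6
16, 4, 2
16, 2, 2, 2
14, 8
14, 6, 2
14, 4, 4
14, 4, 2, 2
14, 2, 2, 2, 2
…and 25 more, for 37 total.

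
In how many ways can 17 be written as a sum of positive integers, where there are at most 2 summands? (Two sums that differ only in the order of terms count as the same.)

9

The partitions of 17 that satisfy the conditions:
17
16,1
15,2
14,3
13,4
12,5
11,6
10,7
9,8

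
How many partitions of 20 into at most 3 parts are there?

44

There are too many to list fully; the first 12 (by largest part) are:
20
19+1
18+2
18+1+1
17+3
17+2+1
16+4
16+3+1
16+2+2
15+5
15+4+1
15+3+2
…and 32 more, for 44 total.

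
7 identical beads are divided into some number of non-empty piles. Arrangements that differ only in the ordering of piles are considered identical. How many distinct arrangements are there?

15

The partitions of 7 that satisfy the conditions:
7
6,1
5,2
5,1,1
4,3
4,2,1
4,1,1,1
3,3,1
3,2,2
3,2,1,1
3,1,1,1,1
2,2,2,1
2,2,1,1,1
2,1,1,1,1,1
1,1,1,1,1,1,1
That's 15 in total.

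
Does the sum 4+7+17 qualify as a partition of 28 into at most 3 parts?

The parts sum to 28, and the condition 'there are at most 3 summands' holds.

Yes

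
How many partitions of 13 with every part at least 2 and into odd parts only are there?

3

Listing the qualifying partitions of 13:
13
7 + 3 + 3
5 + 5 + 3
That's 3 in total.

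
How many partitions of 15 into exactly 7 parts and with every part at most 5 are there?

They are:
1+1+1+1+1+5+5
1+1+1+1+2+4+5
1+1+1+1+3+3+5
1+1+1+2+2+3+5
1+1+2+2+2+2+5
1+1+1+1+3+4+4
1+1+1+2+2+4+4
1+1+1+2+3+3+4
1+1+2+2+2+3+4
1+2+2+2+2+2+4
1+1+1+3+3+3+3
1+1+2+2+3+3+3
1+2+2+2+2+3+3
2+2+2+2+2+2+3
That's 14 in total.

14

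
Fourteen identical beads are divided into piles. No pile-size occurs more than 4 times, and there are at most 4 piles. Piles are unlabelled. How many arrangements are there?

47

There are too many to list fully; the first 12 (by largest part) are:
14
1, 13
2, 12
1, 1, 12
3, 11
1, 2, 11
1, 1, 1, 11
4, 10
1, 3, 10
2, 2, 10
1, 1, 2, 10
5, 9
…and 35 more, for 47 total.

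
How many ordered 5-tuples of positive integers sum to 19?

3060

Equivalently, choose which 4 of the 18 gaps become plus signs: C(18,4) = 3060.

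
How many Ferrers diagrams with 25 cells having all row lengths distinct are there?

142

There are 142 such partitions.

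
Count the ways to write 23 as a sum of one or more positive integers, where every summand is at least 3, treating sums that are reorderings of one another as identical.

There are 88 such partitions.

88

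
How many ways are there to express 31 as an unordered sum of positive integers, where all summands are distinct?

340

There are 340 such partitions.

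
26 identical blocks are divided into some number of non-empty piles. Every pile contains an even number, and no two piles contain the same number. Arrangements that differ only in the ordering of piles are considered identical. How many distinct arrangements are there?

18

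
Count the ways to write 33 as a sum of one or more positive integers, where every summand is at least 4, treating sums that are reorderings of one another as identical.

225

Direct enumeration gives 225 partitions.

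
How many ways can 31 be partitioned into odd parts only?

340

Enumerating by decreasing first part gives 340 partitions in all.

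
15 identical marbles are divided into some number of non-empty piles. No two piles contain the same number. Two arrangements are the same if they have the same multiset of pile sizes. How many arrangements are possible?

27

A partial list (first 12 by largest part):
15
14+1
13+2
12+3
12+2+1
11+4
11+3+1
10+5
10+4+1
10+3+2
9+6
9+5+1
…and 15 more, for 27 total.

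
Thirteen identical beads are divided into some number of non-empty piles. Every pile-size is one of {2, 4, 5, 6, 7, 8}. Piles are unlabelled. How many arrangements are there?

8

They are:
5 + 8
6 + 7
2 + 4 + 7
2 + 2 + 2 + 7
2 + 5 + 6
4 + 4 + 5
2 + 2 + 4 + 5
2 + 2 + 2 + 2 + 5
That's 8 in total.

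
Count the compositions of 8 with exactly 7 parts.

7

Place 6 bars in the 7 internal gaps of a row of 8 dots: C(7,6) = 7.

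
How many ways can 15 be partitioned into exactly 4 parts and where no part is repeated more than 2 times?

23

The partitions of 15 that satisfy the conditions:
1,1,2,11
1,1,3,10
1,2,2,10
1,1,4,9
1,2,3,9
1,1,5,8
1,2,4,8
1,3,3,8
2,2,3,8
1,1,6,7
1,2,5,7
1,3,4,7
2,2,4,7
2,3,3,7
1,2,6,6
1,3,5,6
2,2,5,6
1,4,4,6
2,3,4,6
1,4,5,5
2,3,5,5
2,4,4,5
3,3,4,5
Counting gives 23.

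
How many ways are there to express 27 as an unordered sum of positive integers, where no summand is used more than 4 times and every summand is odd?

92

Systematic enumeration (by largest part, then next-largest, …) yields 92.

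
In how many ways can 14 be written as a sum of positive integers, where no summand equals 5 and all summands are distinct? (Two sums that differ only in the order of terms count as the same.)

16

Listing the qualifying partitions of 14:
14
13+1
12+2
11+3
11+2+1
10+4
10+3+1
9+4+1
9+3+2
8+6
8+4+2
8+3+2+1
7+6+1
7+4+3
7+4+2+1
6+4+3+1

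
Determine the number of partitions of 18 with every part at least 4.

16

The partitions of 18 that satisfy the conditions:
18
14, 4
13, 5
12, 6
11, 7
10, 8
10, 4, 4
9, 9
9, 5, 4
8, 6, 4
8, 5, 5
7, 7, 4
7, 6, 5
6, 6, 6
6, 4, 4, 4
5, 5, 4, 4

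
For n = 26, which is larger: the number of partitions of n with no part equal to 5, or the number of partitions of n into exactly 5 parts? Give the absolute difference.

Partitions of 26 with no part equal to 5: 1644.
Partitions of 26 into exactly 5 parts: 221.
|1644 − 221| = 1423.

1423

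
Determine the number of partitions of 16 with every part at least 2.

A partial list (first 12 by largest part):
16
2,14
3,13
4,12
2,2,12
5,11
2,3,11
6,10
2,4,10
3,3,10
2,2,2,10
7,9
…and 43 more, for 55 total.

55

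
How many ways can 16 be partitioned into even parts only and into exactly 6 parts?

2

They are:
2 + 2 + 2 + 2 + 2 + 6
2 + 2 + 2 + 2 + 4 + 4
Counting gives 2.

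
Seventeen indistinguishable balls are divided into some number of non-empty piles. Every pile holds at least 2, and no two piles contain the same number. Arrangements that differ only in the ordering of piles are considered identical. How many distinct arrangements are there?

21

Enumerating:
17
15+2
14+3
13+4
12+5
12+3+2
11+6
11+4+2
10+7
10+5+2
10+4+3
9+8
9+6+2
9+5+3
8+7+2
8+6+3
8+5+4
8+4+3+2
7+6+4
7+5+3+2
6+5+4+2
That's 21 in total.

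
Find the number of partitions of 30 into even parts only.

176

There are 176 such partitions.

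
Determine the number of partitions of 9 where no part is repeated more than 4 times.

Enumerating:
9
8+1
7+2
7+1+1
6+3
6+2+1
6+1+1+1
5+4
5+3+1
5+2+2
5+2+1+1
5+1+1+1+1
4+4+1
4+3+2
4+3+1+1
4+2+2+1
4+2+1+1+1
3+3+3
3+3+2+1
3+3+1+1+1
3+2+2+2
3+2+2+1+1
3+2+1+1+1+1
2+2+2+2+1
2+2+2+1+1+1
Counting gives 25.

25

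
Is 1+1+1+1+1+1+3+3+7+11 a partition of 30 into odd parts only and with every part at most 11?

The parts sum to 30, and the condition 'every summand is odd' holds; the condition 'no summand exceeds 11' holds.

Yes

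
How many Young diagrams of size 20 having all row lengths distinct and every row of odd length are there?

The partitions of 20 that satisfy the conditions:
19, 1
17, 3
15, 5
13, 7
11, 9
11, 5, 3, 1
9, 7, 3, 1

7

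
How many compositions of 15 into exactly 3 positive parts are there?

By stars and bars with positive parts, the count is C(14,2) = 91.

91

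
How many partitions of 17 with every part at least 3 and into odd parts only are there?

6

They are:
17
11,3,3
9,5,3
7,7,3
7,5,5
5,3,3,3,3
That's 6 in total.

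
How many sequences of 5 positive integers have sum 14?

715

Equivalently, choose which 4 of the 13 gaps become plus signs: C(13,4) = 715.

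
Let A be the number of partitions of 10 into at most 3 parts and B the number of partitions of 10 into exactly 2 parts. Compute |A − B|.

Partitions of 10 into at most 3 parts: 14.
Partitions of 10 into exactly 2 parts: 5.
|14 − 5| = 9.

9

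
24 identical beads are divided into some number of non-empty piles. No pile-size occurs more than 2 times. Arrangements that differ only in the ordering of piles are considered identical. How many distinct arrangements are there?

431

A full systematic count gives 431.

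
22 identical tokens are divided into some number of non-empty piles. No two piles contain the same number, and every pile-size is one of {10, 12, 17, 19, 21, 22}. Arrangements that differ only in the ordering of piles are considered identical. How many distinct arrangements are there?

Listing the qualifying partitions of 22:
22
12,10
Counting gives 2.

2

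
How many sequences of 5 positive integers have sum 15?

Equivalently, choose which 4 of the 14 gaps become plus signs: C(14,4) = 1001.

1001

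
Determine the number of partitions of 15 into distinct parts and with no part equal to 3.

The partitions of 15 that satisfy the conditions:
15
14, 1
13, 2
12, 2, 1
11, 4
10, 5
10, 4, 1
9, 6
9, 5, 1
9, 4, 2
8, 7
8, 6, 1
8, 5, 2
8, 4, 2, 1
7, 6, 2
7, 5, 2, 1
6, 5, 4
Counting gives 17.

17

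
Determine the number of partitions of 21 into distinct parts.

Counting exhaustively, 76 partitions satisfy the conditions.

76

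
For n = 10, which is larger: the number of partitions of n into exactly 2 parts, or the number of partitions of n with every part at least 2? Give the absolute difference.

7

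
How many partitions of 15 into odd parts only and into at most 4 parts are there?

The partitions of 15 that satisfy the conditions:
15
13,1,1
11,3,1
9,5,1
9,3,3
7,7,1
7,5,3
5,5,5

8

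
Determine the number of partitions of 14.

Systematic enumeration (by largest part, then next-largest, …) yields 135.

135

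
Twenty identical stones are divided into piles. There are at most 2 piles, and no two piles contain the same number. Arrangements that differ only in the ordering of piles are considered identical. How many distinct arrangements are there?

The partitions of 20 that satisfy the conditions:
20
19 + 1
18 + 2
17 + 3
16 + 4
15 + 5
14 + 6
13 + 7
12 + 8
11 + 9
That's 10 in total.

10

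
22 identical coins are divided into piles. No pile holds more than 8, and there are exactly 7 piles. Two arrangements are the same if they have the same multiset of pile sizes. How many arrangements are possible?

Enumerating by decreasing first part gives 87 partitions in all.

87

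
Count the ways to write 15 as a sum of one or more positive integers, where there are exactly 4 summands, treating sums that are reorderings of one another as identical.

27

A partial list (first 12 by largest part):
12, 1, 1, 1
11, 2, 1, 1
10, 3, 1, 1
10, 2, 2, 1
9, 4, 1, 1
9, 3, 2, 1
9, 2, 2, 2
8, 5, 1, 1
8, 4, 2, 1
8, 3, 3, 1
8, 3, 2, 2
7, 6, 1, 1
…and 15 more, for 27 total.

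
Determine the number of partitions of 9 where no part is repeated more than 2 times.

16

Listing the qualifying partitions of 9:
9
8 + 1
7 + 2
7 + 1 + 1
6 + 3
6 + 2 + 1
5 + 4
5 + 3 + 1
5 + 2 + 2
5 + 2 + 1 + 1
4 + 4 + 1
4 + 3 + 2
4 + 3 + 1 + 1
4 + 2 + 2 + 1
3 + 3 + 2 + 1
3 + 2 + 2 + 1 + 1
That's 16 in total.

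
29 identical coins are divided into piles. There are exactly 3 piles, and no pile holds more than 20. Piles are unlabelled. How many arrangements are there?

There are too many to list fully; the first 12 (by largest part) are:
20, 8, 1
20, 7, 2
20, 6, 3
20, 5, 4
19, 9, 1
19, 8, 2
19, 7, 3
19, 6, 4
19, 5, 5
18, 10, 1
18, 9, 2
18, 8, 3
…and 42 more, for 54 total.

54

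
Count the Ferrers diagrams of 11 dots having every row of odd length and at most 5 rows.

8

The partitions of 11 that satisfy the conditions:
11
9,1,1
7,3,1
7,1,1,1,1
5,5,1
5,3,3
5,3,1,1,1
3,3,3,1,1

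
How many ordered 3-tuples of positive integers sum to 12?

A composition of 12 into 3 positive parts is chosen by placing 2 dividers among the 11 gaps between 12 units: C(11,2) = 55.

55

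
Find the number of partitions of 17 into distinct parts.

A partial list (first 12 by largest part):
17
16 + 1
15 + 2
14 + 3
14 + 2 + 1
13 + 4
13 + 3 + 1
12 + 5
12 + 4 + 1
12 + 3 + 2
11 + 6
11 + 5 + 1
…and 26 more, for 38 total.

38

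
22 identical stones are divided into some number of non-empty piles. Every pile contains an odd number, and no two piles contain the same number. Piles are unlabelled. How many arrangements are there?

8

The partitions of 22 that satisfy the conditions:
1, 21
3, 19
5, 17
7, 15
9, 13
1, 3, 5, 13
1, 3, 7, 11
1, 5, 7, 9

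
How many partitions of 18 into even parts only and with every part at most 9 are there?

18

They are:
8+8+2
8+6+4
8+6+2+2
8+4+4+2
8+4+2+2+2
8+2+2+2+2+2
6+6+6
6+6+4+2
6+6+2+2+2
6+4+4+4
6+4+4+2+2
6+4+2+2+2+2
6+2+2+2+2+2+2
4+4+4+4+2
4+4+4+2+2+2
4+4+2+2+2+2+2
4+2+2+2+2+2+2+2
2+2+2+2+2+2+2+2+2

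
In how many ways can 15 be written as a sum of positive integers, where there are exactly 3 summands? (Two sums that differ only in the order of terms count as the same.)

19

Listing the qualifying partitions of 15:
13, 1, 1
12, 2, 1
11, 3, 1
11, 2, 2
10, 4, 1
10, 3, 2
9, 5, 1
9, 4, 2
9, 3, 3
8, 6, 1
8, 5, 2
8, 4, 3
7, 7, 1
7, 6, 2
7, 5, 3
7, 4, 4
6, 6, 3
6, 5, 4
5, 5, 5
That's 19 in total.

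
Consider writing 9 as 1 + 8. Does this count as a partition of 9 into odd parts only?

The parts sum to 9, and the condition 'every summand is odd' is violated.

No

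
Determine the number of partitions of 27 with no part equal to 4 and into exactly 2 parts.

Listing the qualifying partitions of 27:
26,1
25,2
24,3
22,5
21,6
20,7
19,8
18,9
17,10
16,11
15,12
14,13
Counting gives 12.

12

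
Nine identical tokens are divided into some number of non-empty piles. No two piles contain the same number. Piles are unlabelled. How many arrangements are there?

The partitions of 9 that satisfy the conditions:
9
8+1
7+2
6+3
6+2+1
5+4
5+3+1
4+3+2

8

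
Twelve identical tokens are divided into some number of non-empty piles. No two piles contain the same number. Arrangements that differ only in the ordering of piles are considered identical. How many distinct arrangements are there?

Listing the qualifying partitions of 12:
12
1 + 11
2 + 10
3 + 9
1 + 2 + 9
4 + 8
1 + 3 + 8
5 + 7
1 + 4 + 7
2 + 3 + 7
1 + 5 + 6
2 + 4 + 6
1 + 2 + 3 + 6
3 + 4 + 5
1 + 2 + 4 + 5

15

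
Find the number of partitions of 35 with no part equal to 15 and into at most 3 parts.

109

A full systematic count gives 109.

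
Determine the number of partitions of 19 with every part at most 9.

A full systematic count gives 393.

393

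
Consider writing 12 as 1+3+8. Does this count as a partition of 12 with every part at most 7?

The parts sum to 12, and the condition 'no summand exceeds 7' is violated.

No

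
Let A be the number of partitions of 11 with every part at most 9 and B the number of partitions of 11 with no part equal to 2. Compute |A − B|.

28

Partitions of 11 with every part at most 9: 54.
Partitions of 11 with no part equal to 2: 26.
|54 − 26| = 28.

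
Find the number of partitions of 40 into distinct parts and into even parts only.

A partial list (first 12 by largest part):
40
2+38
4+36
6+34
2+4+34
8+32
2+6+32
10+30
2+8+30
4+6+30
12+28
2+10+28
…and 52 more, for 64 total.

64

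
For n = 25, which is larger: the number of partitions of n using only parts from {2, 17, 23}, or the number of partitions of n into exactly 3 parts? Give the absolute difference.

50

Partitions of 25 using only parts from {2, 17, 23}: 2.
Partitions of 25 into exactly 3 parts: 52.
|2 − 52| = 50.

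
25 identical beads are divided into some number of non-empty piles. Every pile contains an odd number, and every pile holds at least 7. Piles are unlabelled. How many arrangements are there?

3

They are:
25
11, 7, 7
9, 9, 7
That's 3 in total.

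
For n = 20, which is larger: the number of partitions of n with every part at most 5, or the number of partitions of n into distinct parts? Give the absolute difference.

128

Partitions of 20 with every part at most 5: 192.
Partitions of 20 into distinct parts: 64.
|192 − 64| = 128.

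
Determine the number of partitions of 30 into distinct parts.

296

Enumerating by decreasing first part gives 296 partitions in all.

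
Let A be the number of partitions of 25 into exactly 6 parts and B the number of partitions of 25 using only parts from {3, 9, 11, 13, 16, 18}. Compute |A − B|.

230

Partitions of 25 into exactly 6 parts: 235.
Partitions of 25 using only parts from {3, 9, 11, 13, 16, 18}: 5.
|235 − 5| = 230.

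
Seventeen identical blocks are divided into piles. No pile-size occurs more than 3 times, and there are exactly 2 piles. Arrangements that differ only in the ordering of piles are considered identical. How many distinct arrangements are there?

They are:
16, 1
15, 2
14, 3
13, 4
12, 5
11, 6
10, 7
9, 8
That's 8 in total.

8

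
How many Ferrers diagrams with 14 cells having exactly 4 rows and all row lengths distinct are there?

5

Listing the qualifying partitions of 14:
8 + 3 + 2 + 1
7 + 4 + 2 + 1
6 + 5 + 2 + 1
6 + 4 + 3 + 1
5 + 4 + 3 + 2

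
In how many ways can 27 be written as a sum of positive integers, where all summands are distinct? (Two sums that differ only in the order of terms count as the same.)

192

Counting exhaustively, 192 partitions satisfy the conditions.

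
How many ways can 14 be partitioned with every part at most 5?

70

A partial list (first 12 by largest part):
5, 5, 4
5, 5, 3, 1
5, 5, 2, 2
5, 5, 2, 1, 1
5, 5, 1, 1, 1, 1
5, 4, 4, 1
5, 4, 3, 2
5, 4, 3, 1, 1
5, 4, 2, 2, 1
5, 4, 2, 1, 1, 1
5, 4, 1, 1, 1, 1, 1
5, 3, 3, 3
…and 58 more, for 70 total.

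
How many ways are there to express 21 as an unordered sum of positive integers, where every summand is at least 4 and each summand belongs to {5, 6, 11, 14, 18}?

2

Enumerating:
11+5+5
6+5+5+5
That's 2 in total.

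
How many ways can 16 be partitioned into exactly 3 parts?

21

The partitions of 16 that satisfy the conditions:
14,1,1
13,2,1
12,3,1
12,2,2
11,4,1
11,3,2
10,5,1
10,4,2
10,3,3
9,6,1
9,5,2
9,4,3
8,7,1
8,6,2
8,5,3
8,4,4
7,7,2
7,6,3
7,5,4
6,6,4
6,5,5
That's 21 in total.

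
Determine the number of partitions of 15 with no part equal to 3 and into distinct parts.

Listing the qualifying partitions of 15:
15
14, 1
13, 2
12, 2, 1
11, 4
10, 5
10, 4, 1
9, 6
9, 5, 1
9, 4, 2
8, 7
8, 6, 1
8, 5, 2
8, 4, 2, 1
7, 6, 2
7, 5, 2, 1
6, 5, 4
Counting gives 17.

17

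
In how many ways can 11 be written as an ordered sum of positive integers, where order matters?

There are 10 gaps and each independently is a cut or not, giving 2^10 = 1024.

1024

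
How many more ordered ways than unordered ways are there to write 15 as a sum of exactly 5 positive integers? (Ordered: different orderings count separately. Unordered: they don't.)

Compositions: C(14,4) = 1001.
Partitions of 15 into exactly 5 parts: 30.
Difference: 1001 − 30 = 971.

971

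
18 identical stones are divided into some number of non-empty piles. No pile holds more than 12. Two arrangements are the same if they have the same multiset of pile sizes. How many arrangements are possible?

366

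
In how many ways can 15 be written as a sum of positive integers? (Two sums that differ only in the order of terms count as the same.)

176

A full systematic count gives 176.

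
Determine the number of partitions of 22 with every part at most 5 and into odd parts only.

The partitions of 22 that satisfy the conditions:
5,5,5,5,1,1
5,5,5,3,3,1
5,5,5,3,1,1,1,1
5,5,5,1,1,1,1,1,1,1
5,5,3,3,3,3
5,5,3,3,3,1,1,1
5,5,3,3,1,1,1,1,1,1
5,5,3,1,1,1,1,1,1,1,1,1
5,5,1,1,1,1,1,1,1,1,1,1,1,1
5,3,3,3,3,3,1,1
5,3,3,3,3,1,1,1,1,1
5,3,3,3,1,1,1,1,1,1,1,1
5,3,3,1,1,1,1,1,1,1,1,1,1,1
5,3,1,1,1,1,1,1,1,1,1,1,1,1,1,1
5,1,1,1,1,1,1,1,1,1,1,1,1,1,1,1,1,1
3,3,3,3,3,3,3,1
3,3,3,3,3,3,1,1,1,1
3,3,3,3,3,1,1,1,1,1,1,1
3,3,3,3,1,1,1,1,1,1,1,1,1,1
3,3,3,1,1,1,1,1,1,1,1,1,1,1,1,1
3,3,1,1,1,1,1,1,1,1,1,1,1,1,1,1,1,1
3,1,1,1,1,1,1,1,1,1,1,1,1,1,1,1,1,1,1,1
1,1,1,1,1,1,1,1,1,1,1,1,1,1,1,1,1,1,1,1,1,1
Counting gives 23.

23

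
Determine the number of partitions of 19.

490

Direct enumeration gives 490 partitions.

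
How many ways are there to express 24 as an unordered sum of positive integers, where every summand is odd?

A full systematic count gives 122.

122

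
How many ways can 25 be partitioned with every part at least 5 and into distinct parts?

17

They are:
25
20+5
19+6
18+7
17+8
16+9
15+10
14+11
14+6+5
13+12
13+7+5
12+8+5
12+7+6
11+9+5
11+8+6
10+9+6
10+8+7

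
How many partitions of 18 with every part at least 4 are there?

Listing the qualifying partitions of 18:
18
4, 14
5, 13
6, 12
7, 11
8, 10
4, 4, 10
9, 9
4, 5, 9
4, 6, 8
5, 5, 8
4, 7, 7
5, 6, 7
6, 6, 6
4, 4, 4, 6
4, 4, 5, 5

16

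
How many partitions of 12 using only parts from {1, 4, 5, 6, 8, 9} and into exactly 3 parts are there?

2

The partitions of 12 that satisfy the conditions:
6 + 5 + 1
4 + 4 + 4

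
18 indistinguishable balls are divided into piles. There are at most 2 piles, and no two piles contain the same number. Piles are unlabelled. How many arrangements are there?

9

The partitions of 18 that satisfy the conditions:
18
17, 1
16, 2
15, 3
14, 4
13, 5
12, 6
11, 7
10, 8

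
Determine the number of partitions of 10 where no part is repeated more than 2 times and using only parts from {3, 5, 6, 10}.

2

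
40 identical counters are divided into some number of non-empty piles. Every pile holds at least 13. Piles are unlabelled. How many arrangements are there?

10

The partitions of 40 that satisfy the conditions:
40
27, 13
26, 14
25, 15
24, 16
23, 17
22, 18
21, 19
20, 20
14, 13, 13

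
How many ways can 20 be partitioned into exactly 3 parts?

A partial list (first 12 by largest part):
18 + 1 + 1
17 + 2 + 1
16 + 3 + 1
16 + 2 + 2
15 + 4 + 1
15 + 3 + 2
14 + 5 + 1
14 + 4 + 2
14 + 3 + 3
13 + 6 + 1
13 + 5 + 2
13 + 4 + 3
…and 21 more, for 33 total.

33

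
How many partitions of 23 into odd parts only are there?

Enumerating by decreasing first part gives 104 partitions in all.

104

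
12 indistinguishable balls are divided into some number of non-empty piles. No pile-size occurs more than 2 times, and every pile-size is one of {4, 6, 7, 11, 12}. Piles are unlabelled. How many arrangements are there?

Listing the qualifying partitions of 12:
12
6, 6
Counting gives 2.

2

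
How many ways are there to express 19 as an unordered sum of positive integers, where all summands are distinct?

54

There are too many to list fully; the first 12 (by largest part) are:
19
18,1
17,2
16,3
16,2,1
15,4
15,3,1
14,5
14,4,1
14,3,2
13,6
13,5,1
…and 42 more, for 54 total.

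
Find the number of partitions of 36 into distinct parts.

668

There are 668 such partitions.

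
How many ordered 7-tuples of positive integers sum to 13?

924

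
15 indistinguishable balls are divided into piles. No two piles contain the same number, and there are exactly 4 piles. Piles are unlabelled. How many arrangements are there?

Listing the qualifying partitions of 15:
9,3,2,1
8,4,2,1
7,5,2,1
7,4,3,1
6,5,3,1
6,4,3,2
Counting gives 6.

6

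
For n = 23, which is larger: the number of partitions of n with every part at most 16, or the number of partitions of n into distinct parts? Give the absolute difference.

Partitions of 23 with every part at most 16: 1225.
Partitions of 23 into distinct parts: 104.
|1225 − 104| = 1121.

1121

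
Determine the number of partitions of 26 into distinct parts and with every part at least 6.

13

They are:
26
6,20
7,19
8,18
9,17
10,16
11,15
12,14
6,7,13
6,8,12
6,9,11
7,8,11
7,9,10
That's 13 in total.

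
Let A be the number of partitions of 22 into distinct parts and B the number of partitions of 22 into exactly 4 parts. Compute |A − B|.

5

Partitions of 22 into distinct parts: 89.
Partitions of 22 into exactly 4 parts: 84.
|89 − 84| = 5.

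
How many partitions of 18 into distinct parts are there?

There are too many to list fully; the first 12 (by largest part) are:
18
17, 1
16, 2
15, 3
15, 2, 1
14, 4
14, 3, 1
13, 5
13, 4, 1
13, 3, 2
12, 6
12, 5, 1
…and 34 more, for 46 total.

46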